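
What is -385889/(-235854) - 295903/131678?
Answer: -4744203605/7764195753 ≈ -0.61104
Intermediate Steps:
-385889/(-235854) - 295903/131678 = -385889*(-1/235854) - 295903*1/131678 = 385889/235854 - 295903/131678 = -4744203605/7764195753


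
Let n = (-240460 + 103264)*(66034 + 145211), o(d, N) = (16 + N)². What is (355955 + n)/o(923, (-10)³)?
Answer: -28981613065/968256 ≈ -29932.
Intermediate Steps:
n = -28981969020 (n = -137196*211245 = -28981969020)
(355955 + n)/o(923, (-10)³) = (355955 - 28981969020)/((16 + (-10)³)²) = -28981613065/(16 - 1000)² = -28981613065/((-984)²) = -28981613065/968256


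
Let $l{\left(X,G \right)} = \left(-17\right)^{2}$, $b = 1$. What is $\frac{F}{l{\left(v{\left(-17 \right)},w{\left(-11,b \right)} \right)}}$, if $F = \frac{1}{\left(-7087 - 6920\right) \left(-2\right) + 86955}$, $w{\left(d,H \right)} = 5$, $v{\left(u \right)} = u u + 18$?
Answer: $\frac{1}{33226041} \approx 3.0097 \cdot 10^{-8}$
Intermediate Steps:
$v{\left(u \right)} = 18 + u^{2}$ ($v{\left(u \right)} = u^{2} + 18 = 18 + u^{2}$)
$l{\left(X,G \right)} = 289$
$F = \frac{1}{114969}$ ($F = \frac{1}{\left(-7087 - 6920\right) \left(-2\right) + 86955} = \frac{1}{\left(-14007\right) \left(-2\right) + 86955} = \frac{1}{28014 + 86955} = \frac{1}{114969} \approx 8.698 \cdot 10^{-6}$)
$\frac{F}{l{\left(v{\left(-17 \right)},w{\left(-11,b \right)} \right)}} = \frac{1}{114969 \cdot 289} = \frac{1}{114969} \cdot \frac{1}{289} = \frac{1}{33226041}$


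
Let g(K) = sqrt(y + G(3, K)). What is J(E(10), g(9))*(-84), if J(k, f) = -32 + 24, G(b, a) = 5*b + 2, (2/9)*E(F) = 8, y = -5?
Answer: 672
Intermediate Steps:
E(F) = 36 (E(F) = (9/2)*8 = 36)
G(b, a) = 2 + 5*b
g(K) = 2*sqrt(3) (g(K) = sqrt(-5 + (2 + 5*3)) = sqrt(-5 + (2 + 15)) = sqrt(-5 + 17) = sqrt(12) = 2*sqrt(3))
J(k, f) = -8
J(E(10), g(9))*(-84) = -8*(-84) = 672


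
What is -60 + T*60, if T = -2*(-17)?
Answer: 1980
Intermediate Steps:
T = 34
-60 + T*60 = -60 + 34*60 = -60 + 2040 = 1980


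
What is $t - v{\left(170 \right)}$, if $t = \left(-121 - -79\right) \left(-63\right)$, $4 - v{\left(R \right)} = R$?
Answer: $2812$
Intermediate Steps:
$v{\left(R \right)} = 4 - R$
$t = 2646$ ($t = \left(-121 + 79\right) \left(-63\right) = \left(-42\right) \left(-63\right) = 2646$)
$t - v{\left(170 \right)} = 2646 - \left(4 - 170\right) = 2646 - -166 = 2646 + 166 = 2812$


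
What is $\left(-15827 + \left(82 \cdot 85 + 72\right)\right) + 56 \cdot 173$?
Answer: $903$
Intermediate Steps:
$\left(-15827 + \left(82 \cdot 85 + 72\right)\right) + 56 \cdot 173 = \left(-15827 + \left(6970 + 72\right)\right) + 9688 = \left(-15827 + 7042\right) + 9688 = -8785 + 9688 = 903$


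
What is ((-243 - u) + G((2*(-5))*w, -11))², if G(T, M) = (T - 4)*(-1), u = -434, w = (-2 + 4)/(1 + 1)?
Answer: 42025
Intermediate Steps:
w = 1 (w = 2/2 = 2*(½) = 1)
G(T, M) = 4 - T (G(T, M) = (-4 + T)*(-1) = 4 - T)
((-243 - u) + G((2*(-5))*w, -11))² = ((-243 - 1*(-434)) + (4 - 2*(-5)))² = ((-243 + 434) + (4 - (-10)))² = (191 + (4 - 1*(-10)))² = (191 + (4 + 10))² = (191 + 14)² = 205² = 42025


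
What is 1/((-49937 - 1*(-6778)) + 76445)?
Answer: 1/33286 ≈ 3.0043e-5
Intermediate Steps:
1/((-49937 - 1*(-6778)) + 76445) = 1/((-49937 + 6778) + 76445) = 1/(-43159 + 76445) = 1/33286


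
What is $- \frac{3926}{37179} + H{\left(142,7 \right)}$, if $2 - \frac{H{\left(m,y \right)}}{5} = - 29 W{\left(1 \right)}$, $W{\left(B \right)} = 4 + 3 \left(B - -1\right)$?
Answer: $\frac{54277414}{37179} \approx 1459.9$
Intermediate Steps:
$W{\left(B \right)} = 7 + 3 B$ ($W{\left(B \right)} = 4 + 3 \left(B + 1\right) = 4 + 3 \left(1 + B\right) = 4 + \left(3 + 3 B\right) = 7 + 3 B$)
$H{\left(m,y \right)} = 1460$ ($H{\left(m,y \right)} = 10 - 5 \left(- 29 \left(7 + 3 \cdot 1\right)\right) = 10 - 5 \left(- 29 \left(7 + 3\right)\right) = 10 - 5 \left(\left(-29\right) 10\right) = 10 - -1450 = 10 + 1450 = 1460$)
$- \frac{3926}{37179} + H{\left(142,7 \right)} = - \frac{3926}{37179} + 1460 = \frac{54277414}{37179}$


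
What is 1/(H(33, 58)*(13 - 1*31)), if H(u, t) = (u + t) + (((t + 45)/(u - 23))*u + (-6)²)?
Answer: -5/42021 ≈ -0.00011899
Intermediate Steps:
H(u, t) = 36 + t + u + u*(45 + t)/(-23 + u) (H(u, t) = (t + u) + (((45 + t)/(-23 + u))*u + 36) = (t + u) + (u*(45 + t)/(-23 + u) + 36) = (t + u) + (36 + u*(45 + t)/(-23 + u)) = 36 + t + u + u*(45 + t)/(-23 + u))
1/(H(33, 58)*(13 - 1*31)) = 1/(((-828 + 33² - 23*58 + 58*33 + 2*58*33)/(-23 + 33))*(13 - 1*31)) = 1/(((-828 + 1089 - 1334 + 1914 + 3828)/10)*(13 - 31)) = 1/(((⅒)*4669)*(-18)) = 1/((4669/10)*(-18)) = 1/(-42021/5) = -5/42021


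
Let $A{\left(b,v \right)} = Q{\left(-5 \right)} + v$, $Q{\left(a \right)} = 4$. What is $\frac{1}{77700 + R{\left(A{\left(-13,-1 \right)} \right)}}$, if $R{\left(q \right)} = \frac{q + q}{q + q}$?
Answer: $\frac{1}{77701} \approx 1.287 \cdot 10^{-5}$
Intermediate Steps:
$A{\left(b,v \right)} = 4 + v$
$R{\left(q \right)} = 1$ ($R{\left(q \right)} = \frac{2 q}{2 q} = 2 q \frac{1}{2 q} = 1$)
$\frac{1}{77700 + R{\left(A{\left(-13,-1 \right)} \right)}} = \frac{1}{77700 + 1} = \frac{1}{77701}$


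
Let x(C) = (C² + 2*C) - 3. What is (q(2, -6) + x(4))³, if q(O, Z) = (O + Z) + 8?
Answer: 15625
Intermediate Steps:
x(C) = -3 + C² + 2*C
q(O, Z) = 8 + O + Z
(q(2, -6) + x(4))³ = ((8 + 2 - 6) + (-3 + 4² + 2*4))³ = (4 + (-3 + 16 + 8))³ = (4 + 21)³ = 25³ = 15625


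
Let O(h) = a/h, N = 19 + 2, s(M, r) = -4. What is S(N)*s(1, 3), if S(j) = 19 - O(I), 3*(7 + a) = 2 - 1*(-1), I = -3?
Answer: -68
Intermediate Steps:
N = 21
a = -6 (a = -7 + (2 - 1*(-1))/3 = -7 + (2 + 1)/3 = -7 + (1/3)*3 = -7 + 1 = -6)
O(h) = -6/h
S(j) = 17 (S(j) = 19 - (-6)/(-3) = 19 - (-6)*(-1)/3 = 19 - 1*2 = 19 - 2 = 17)
S(N)*s(1, 3) = 17*(-4) = -68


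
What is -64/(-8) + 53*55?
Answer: 2923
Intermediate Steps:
-64/(-8) + 53*55 = -64*(-⅛) + 2915 = 8 + 2915 = 2923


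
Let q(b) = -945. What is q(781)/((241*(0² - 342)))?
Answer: 105/9158 ≈ 0.011465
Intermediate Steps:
q(781)/((241*(0² - 342))) = -945*1/(241*(0² - 342)) = -945*1/(241*(0 - 342)) = -945/(241*(-342)) = -945/(-82422) = -945*(-1/82422) = 105/9158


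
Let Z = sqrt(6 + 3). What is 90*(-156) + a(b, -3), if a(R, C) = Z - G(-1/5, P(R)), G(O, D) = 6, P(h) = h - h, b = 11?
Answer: -14043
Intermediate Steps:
P(h) = 0
Z = 3 (Z = sqrt(9) = 3)
a(R, C) = -3 (a(R, C) = 3 - 1*6 = 3 - 6 = -3)
90*(-156) + a(b, -3) = 90*(-156) - 3 = -14040 - 3 = -14043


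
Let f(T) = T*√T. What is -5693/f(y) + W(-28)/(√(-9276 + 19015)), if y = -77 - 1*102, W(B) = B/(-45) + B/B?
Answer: 73*√9739/438255 - 5693*I*√179/32041 ≈ 0.016438 - 2.3772*I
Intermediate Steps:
W(B) = 1 - B/45 (W(B) = B*(-1/45) + 1 = -B/45 + 1 = 1 - B/45)
y = -179 (y = -77 - 102 = -179)
f(T) = T^(3/2)
-5693/f(y) + W(-28)/(√(-9276 + 19015)) = -5693*I*√179/32041 + (1 - 1/45*(-28))/(√(-9276 + 19015)) = -5693*I*√179/32041 + (1 + 28/45)/(√9739) = -5693*I*√179/32041 + 73*(√9739/9739)/45 = -5693*I*√179/32041 + 73*√9739/438255 = 73*√9739/438255 - 5693*I*√179/32041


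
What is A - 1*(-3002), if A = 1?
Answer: 3003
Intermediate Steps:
A - 1*(-3002) = 1 - 1*(-3002) = 1 + 3002 = 3003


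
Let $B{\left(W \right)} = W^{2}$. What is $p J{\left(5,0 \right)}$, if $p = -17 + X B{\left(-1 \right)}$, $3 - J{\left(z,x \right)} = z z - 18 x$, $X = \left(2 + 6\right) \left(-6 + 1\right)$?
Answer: $1254$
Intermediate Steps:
$X = -40$ ($X = 8 \left(-5\right) = -40$)
$J{\left(z,x \right)} = 3 - z^{2} + 18 x$ ($J{\left(z,x \right)} = 3 - \left(z z - 18 x\right) = 3 - \left(z^{2} - 18 x\right) = 3 + \left(- z^{2} + 18 x\right) = 3 - z^{2} + 18 x$)
$p = -57$ ($p = -17 - 40 \left(-1\right)^{2} = -17 - 40 = -57$)
$p J{\left(5,0 \right)} = - 57 \left(3 - 5^{2} + 18 \cdot 0\right) = - 57 \left(3 - 25 + 0\right) = \left(-57\right) \left(-22\right) = 1254$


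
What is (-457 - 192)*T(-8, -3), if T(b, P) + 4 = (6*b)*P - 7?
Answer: -86317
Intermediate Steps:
T(b, P) = -11 + 6*P*b (T(b, P) = -4 + ((6*b)*P - 7) = -4 + (6*P*b - 7) = -4 + (-7 + 6*P*b) = -11 + 6*P*b)
(-457 - 192)*T(-8, -3) = (-457 - 192)*(-11 + 6*(-3)*(-8)) = -649*(-11 + 144) = -649*133 = -86317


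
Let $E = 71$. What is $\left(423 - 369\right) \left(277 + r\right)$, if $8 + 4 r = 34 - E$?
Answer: $\frac{28701}{2} \approx 14351.0$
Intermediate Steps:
$r = - \frac{45}{4}$ ($r = -2 + \frac{34 - 71}{4} = -2 + \frac{1}{4} \left(-37\right) = -2 - \frac{37}{4} = - \frac{45}{4} \approx -11.25$)
$\left(423 - 369\right) \left(277 + r\right) = \left(423 - 369\right) \left(277 - \frac{45}{4}\right) = 54 \cdot \frac{1063}{4} = \frac{28701}{2}$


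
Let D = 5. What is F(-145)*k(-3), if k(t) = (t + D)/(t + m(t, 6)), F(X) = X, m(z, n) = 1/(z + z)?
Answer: 1740/19 ≈ 91.579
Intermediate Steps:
m(z, n) = 1/(2*z)
k(t) = (5 + t)/(t + 1/(2*t)) (k(t) = (t + 5)/(t + 1/(2*t)) = (5 + t)/(t + 1/(2*t)))
F(-145)*k(-3) = -290*(-3)*(5 - 3)/(1 + 2*(-3)**2) = -290*(-3)*2/(1 + 2*9) = -290*(-3)*2/(1 + 18) = -290*(-3)*2/19 = -145*(-12/19) = 1740/19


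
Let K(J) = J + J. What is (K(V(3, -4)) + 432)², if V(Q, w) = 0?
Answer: 186624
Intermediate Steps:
K(J) = 2*J
(K(V(3, -4)) + 432)² = (2*0 + 432)² = (0 + 432)² = 432² = 186624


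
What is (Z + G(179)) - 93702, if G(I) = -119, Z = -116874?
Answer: -210695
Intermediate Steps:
(Z + G(179)) - 93702 = (-116874 - 119) - 93702 = -116993 - 93702 = -210695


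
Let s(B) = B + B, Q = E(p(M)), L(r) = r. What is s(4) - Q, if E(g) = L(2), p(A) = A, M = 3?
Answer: 6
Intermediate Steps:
E(g) = 2
Q = 2
s(B) = 2*B
s(4) - Q = 2*4 - 1*2 = 8 - 2 = 6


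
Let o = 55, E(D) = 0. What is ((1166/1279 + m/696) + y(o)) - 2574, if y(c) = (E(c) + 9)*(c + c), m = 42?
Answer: -234864367/148364 ≈ -1583.0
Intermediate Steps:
y(c) = 18*c (y(c) = (0 + 9)*(c + c) = 9*(2*c) = 18*c)
((1166/1279 + m/696) + y(o)) - 2574 = ((1166/1279 + 42/696) + 18*55) - 2574 = ((1166*(1/1279) + 42*(1/696)) + 990) - 2574 = ((1166/1279 + 7/116) + 990) - 2574 = (144209/148364 + 990) - 2574 = 147024569/148364 - 2574 = -234864367/148364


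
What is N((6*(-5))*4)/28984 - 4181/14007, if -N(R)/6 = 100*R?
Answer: 110915237/50747361 ≈ 2.1856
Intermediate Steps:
N(R) = -600*R
N((6*(-5))*4)/28984 - 4181/14007 = -600*6*(-5)*4/28984 - 4181/14007 = -(-18000)*4*(1/28984) - 4181*1/14007 = -600*(-120)*(1/28984) - 4181/14007 = 72000*(1/28984) - 4181/14007 = 9000/3623 - 4181/14007 = 110915237/50747361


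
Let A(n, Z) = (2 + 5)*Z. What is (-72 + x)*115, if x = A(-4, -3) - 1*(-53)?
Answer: -4600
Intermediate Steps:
A(n, Z) = 7*Z
x = 32 (x = 7*(-3) - 1*(-53) = -21 + 53 = 32)
(-72 + x)*115 = (-72 + 32)*115 = -40*115 = -4600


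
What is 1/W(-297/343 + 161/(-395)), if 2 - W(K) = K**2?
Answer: 18356185225/6943009006 ≈ 2.6438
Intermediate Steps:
W(K) = 2 - K**2
1/W(-297/343 + 161/(-395)) = 1/(2 - (-297/343 + 161/(-395))**2) = 1/(2 - (-297*1/343 + 161*(-1/395))**2) = 1/(2 - (-297/343 - 161/395)**2) = 1/(2 - (-172538/135485)**2) = 1/(2 - 1*29769361444/18356185225) = 1/(2 - 29769361444/18356185225) = 1/(6943009006/18356185225) = 18356185225/6943009006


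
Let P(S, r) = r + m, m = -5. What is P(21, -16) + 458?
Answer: 437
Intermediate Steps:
P(S, r) = -5 + r (P(S, r) = r - 5 = -5 + r)
P(21, -16) + 458 = (-5 - 16) + 458 = -21 + 458 = 437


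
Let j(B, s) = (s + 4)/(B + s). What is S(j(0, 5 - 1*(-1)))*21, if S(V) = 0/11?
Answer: 0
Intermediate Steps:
j(B, s) = (4 + s)/(B + s)
S(V) = 0 (S(V) = 0*(1/11) = 0)
S(j(0, 5 - 1*(-1)))*21 = 0*21 = 0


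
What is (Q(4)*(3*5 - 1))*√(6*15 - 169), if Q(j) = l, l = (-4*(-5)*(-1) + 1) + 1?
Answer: -252*I*√79 ≈ -2239.8*I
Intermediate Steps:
l = -18 (l = (20*(-1) + 1) + 1 = (-20 + 1) + 1 = -19 + 1 = -18)
Q(j) = -18
(Q(4)*(3*5 - 1))*√(6*15 - 169) = (-18*(3*5 - 1))*√(6*15 - 169) = (-18*(15 - 1))*√(90 - 169) = (-18*14)*√(-79) = -252*I*√79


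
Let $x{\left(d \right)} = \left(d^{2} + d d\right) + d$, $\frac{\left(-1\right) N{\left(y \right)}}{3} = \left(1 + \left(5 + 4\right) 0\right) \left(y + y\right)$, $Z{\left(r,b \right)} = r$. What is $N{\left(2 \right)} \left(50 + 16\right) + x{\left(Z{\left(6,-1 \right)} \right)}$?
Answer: $-714$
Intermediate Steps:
$N{\left(y \right)} = - 6 y$ ($N{\left(y \right)} = - 3 \left(1 + \left(5 + 4\right) 0\right) \left(y + y\right) = - 3 \left(1 + 9 \cdot 0\right) 2 y = - 3 \left(1 + 0\right) 2 y = - 3 \cdot 1 \cdot 2 y = - 3 \cdot 2 y = - 6 y$)
$x{\left(d \right)} = d + 2 d^{2}$ ($x{\left(d \right)} = \left(d^{2} + d^{2}\right) + d = 2 d^{2} + d = d + 2 d^{2}$)
$N{\left(2 \right)} \left(50 + 16\right) + x{\left(Z{\left(6,-1 \right)} \right)} = \left(-6\right) 2 \left(50 + 16\right) + 6 \left(1 + 2 \cdot 6\right) = \left(-12\right) 66 + 6 \left(1 + 12\right) = -792 + 6 \cdot 13 = -792 + 78 = -714$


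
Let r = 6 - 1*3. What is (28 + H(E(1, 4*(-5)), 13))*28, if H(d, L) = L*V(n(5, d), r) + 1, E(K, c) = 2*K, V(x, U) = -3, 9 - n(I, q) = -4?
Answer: -280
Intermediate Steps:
r = 3 (r = 6 - 3 = 3)
n(I, q) = 13 (n(I, q) = 9 - 1*(-4) = 9 + 4 = 13)
H(d, L) = 1 - 3*L (H(d, L) = L*(-3) + 1 = -3*L + 1 = 1 - 3*L)
(28 + H(E(1, 4*(-5)), 13))*28 = (28 + (1 - 3*13))*28 = (28 + (1 - 39))*28 = (28 - 38)*28 = -10*28 = -280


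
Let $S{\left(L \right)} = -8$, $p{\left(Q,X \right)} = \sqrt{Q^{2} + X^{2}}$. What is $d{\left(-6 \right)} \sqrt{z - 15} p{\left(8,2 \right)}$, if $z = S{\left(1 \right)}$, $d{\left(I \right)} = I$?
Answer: $- 12 i \sqrt{391} \approx - 237.28 i$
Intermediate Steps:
$z = -8$
$d{\left(-6 \right)} \sqrt{z - 15} p{\left(8,2 \right)} = - 6 \sqrt{-8 - 15} \sqrt{8^{2} + 2^{2}} = - 6 \sqrt{-23} \sqrt{64 + 4} = - 6 i \sqrt{23} \sqrt{68} = - 6 i \sqrt{23} \cdot 2 \sqrt{17} = - 12 i \sqrt{391}$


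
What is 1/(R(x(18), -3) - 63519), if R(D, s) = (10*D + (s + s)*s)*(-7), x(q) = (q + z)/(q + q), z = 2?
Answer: -9/573155 ≈ -1.5703e-5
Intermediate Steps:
x(q) = (2 + q)/(2*q) (x(q) = (q + 2)/(q + q) = (2 + q)/((2*q)) = (2 + q)*(1/(2*q)) = (2 + q)/(2*q))
R(D, s) = -70*D - 14*s² (R(D, s) = (10*D + (2*s)*s)*(-7) = (10*D + 2*s²)*(-7) = (2*s² + 10*D)*(-7) = -70*D - 14*s²)
1/(R(x(18), -3) - 63519) = 1/((-35*(2 + 18)/18 - 14*(-3)²) - 63519) = 1/((-35*20/18 - 14*9) - 63519) = 1/((-70*5/9 - 126) - 63519) = 1/((-350/9 - 126) - 63519) = 1/(-1484/9 - 63519) = 1/(-573155/9) = -9/573155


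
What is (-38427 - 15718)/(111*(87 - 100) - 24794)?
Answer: 54145/26237 ≈ 2.0637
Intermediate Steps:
(-38427 - 15718)/(111*(87 - 100) - 24794) = -54145/(111*(-13) - 24794) = -54145/(-1443 - 24794) = -54145/(-26237) = -54145*(-1/26237) = 54145/26237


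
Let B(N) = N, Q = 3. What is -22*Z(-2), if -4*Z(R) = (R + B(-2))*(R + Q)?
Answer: -22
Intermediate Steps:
Z(R) = -(-2 + R)*(3 + R)/4 (Z(R) = -(R - 2)*(R + 3)/4 = -(-2 + R)*(3 + R)/4)
-22*Z(-2) = -22*(3/2 - 1/4*(-2) - 1/4*(-2)**2) = -22*(3/2 + 1/2 - 1/4*4) = -22*(3/2 + 1/2 - 1) = -22*1 = -22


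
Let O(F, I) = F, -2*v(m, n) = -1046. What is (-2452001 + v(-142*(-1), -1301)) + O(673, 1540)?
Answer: -2450805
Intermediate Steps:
v(m, n) = 523 (v(m, n) = -½*(-1046) = 523)
(-2452001 + v(-142*(-1), -1301)) + O(673, 1540) = (-2452001 + 523) + 673 = -2451478 + 673 = -2450805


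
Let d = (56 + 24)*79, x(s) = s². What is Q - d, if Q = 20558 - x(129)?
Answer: -2403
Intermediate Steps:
d = 6320 (d = 80*79 = 6320)
Q = 3917 (Q = 20558 - 1*129² = 20558 - 1*16641 = 20558 - 16641 = 3917)
Q - d = 3917 - 1*6320 = 3917 - 6320 = -2403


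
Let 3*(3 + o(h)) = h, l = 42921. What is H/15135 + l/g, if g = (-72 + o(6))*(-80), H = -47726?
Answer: 74177899/17677680 ≈ 4.1961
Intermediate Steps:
o(h) = -3 + h/3
g = 5840 (g = (-72 + (-3 + (1/3)*6))*(-80) = (-72 + (-3 + 2))*(-80) = (-72 - 1)*(-80) = -73*(-80) = 5840)
H/15135 + l/g = -47726/15135 + 42921/5840 = 74177899/17677680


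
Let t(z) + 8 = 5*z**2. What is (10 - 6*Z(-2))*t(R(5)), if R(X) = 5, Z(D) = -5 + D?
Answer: 6084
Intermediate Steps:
t(z) = -8 + 5*z**2
(10 - 6*Z(-2))*t(R(5)) = (10 - 6*(-5 - 2))*(-8 + 5*5**2) = (10 - 6*(-7))*(-8 + 5*25) = (10 + 42)*(-8 + 125) = 52*117 = 6084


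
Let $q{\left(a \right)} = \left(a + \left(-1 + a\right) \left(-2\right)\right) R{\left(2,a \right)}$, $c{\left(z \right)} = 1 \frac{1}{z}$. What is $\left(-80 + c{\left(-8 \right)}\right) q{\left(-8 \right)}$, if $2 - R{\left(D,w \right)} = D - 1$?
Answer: $- \frac{3205}{4} \approx -801.25$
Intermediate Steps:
$c{\left(z \right)} = \frac{1}{z}$
$R{\left(D,w \right)} = 3 - D$ ($R{\left(D,w \right)} = 2 - \left(D - 1\right) = 2 - \left(-1 + D\right) = 3 - D$)
$q{\left(a \right)} = 2 - a$ ($q{\left(a \right)} = \left(a + \left(-1 + a\right) \left(-2\right)\right) \left(3 - 2\right) = \left(a - \left(-2 + 2 a\right)\right) \left(3 - 2\right) = \left(2 - a\right) 1 = 2 - a$)
$\left(-80 + c{\left(-8 \right)}\right) q{\left(-8 \right)} = \left(-80 + \frac{1}{-8}\right) \left(2 - -8\right) = \left(-80 - \frac{1}{8}\right) \left(2 + 8\right) = \left(- \frac{641}{8}\right) 10 = - \frac{3205}{4}$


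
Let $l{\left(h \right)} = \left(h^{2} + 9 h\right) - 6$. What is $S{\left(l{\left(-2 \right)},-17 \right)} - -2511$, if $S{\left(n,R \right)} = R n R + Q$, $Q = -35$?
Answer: $-3304$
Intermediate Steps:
$l{\left(h \right)} = -6 + h^{2} + 9 h$
$S{\left(n,R \right)} = -35 + n R^{2}$ ($S{\left(n,R \right)} = R n R - 35 = n R^{2} - 35 = -35 + n R^{2}$)
$S{\left(l{\left(-2 \right)},-17 \right)} - -2511 = \left(-35 + \left(-6 + \left(-2\right)^{2} + 9 \left(-2\right)\right) \left(-17\right)^{2}\right) - -2511 = \left(-35 + \left(-6 + 4 - 18\right) 289\right) + 2511 = \left(-35 - 5780\right) + 2511 = -5815 + 2511 = -3304$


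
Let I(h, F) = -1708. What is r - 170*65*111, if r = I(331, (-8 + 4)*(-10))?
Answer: -1228258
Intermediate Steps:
r = -1708
r - 170*65*111 = -1708 - 170*65*111 = -1708 - 11050*111 = -1708 - 1*1226550 = -1708 - 1226550 = -1228258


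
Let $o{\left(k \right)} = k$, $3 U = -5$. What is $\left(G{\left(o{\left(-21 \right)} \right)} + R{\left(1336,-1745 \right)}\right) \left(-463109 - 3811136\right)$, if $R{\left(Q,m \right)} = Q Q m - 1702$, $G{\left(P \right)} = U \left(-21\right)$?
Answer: $13312756617308815$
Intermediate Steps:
$U = - \frac{5}{3}$ ($U = \frac{1}{3} \left(-5\right) = - \frac{5}{3} \approx -1.6667$)
$G{\left(P \right)} = 35$ ($G{\left(P \right)} = \left(- \frac{5}{3}\right) \left(-21\right) = 35$)
$R{\left(Q,m \right)} = -1702 + m Q^{2}$ ($R{\left(Q,m \right)} = Q^{2} m - 1702 = m Q^{2} - 1702 = -1702 + m Q^{2}$)
$\left(G{\left(o{\left(-21 \right)} \right)} + R{\left(1336,-1745 \right)}\right) \left(-463109 - 3811136\right) = \left(35 - \left(1702 + 1745 \cdot 1336^{2}\right)\right) \left(-463109 - 3811136\right) = \left(35 - 3114645222\right) \left(-4274245\right) = \left(-3114645187\right) \left(-4274245\right) = 13312756617308815$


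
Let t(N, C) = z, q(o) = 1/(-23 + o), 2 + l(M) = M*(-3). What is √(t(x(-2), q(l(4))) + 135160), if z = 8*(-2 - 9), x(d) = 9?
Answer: 12*√938 ≈ 367.52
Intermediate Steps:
z = -88 (z = 8*(-11) = -88)
l(M) = -2 - 3*M (l(M) = -2 + M*(-3) = -2 - 3*M)
t(N, C) = -88
√(t(x(-2), q(l(4))) + 135160) = √(-88 + 135160) = √135072 = 12*√938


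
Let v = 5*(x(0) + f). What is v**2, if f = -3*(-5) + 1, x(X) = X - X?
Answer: 6400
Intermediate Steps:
x(X) = 0
f = 16 (f = 15 + 1 = 16)
v = 80 (v = 5*(0 + 16) = 5*16 = 80)
v**2 = 80**2 = 6400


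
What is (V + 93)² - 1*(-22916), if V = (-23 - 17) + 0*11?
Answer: 25725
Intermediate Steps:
V = -40 (V = -40 + 0 = -40)
(V + 93)² - 1*(-22916) = (-40 + 93)² - 1*(-22916) = 53² + 22916 = 2809 + 22916 = 25725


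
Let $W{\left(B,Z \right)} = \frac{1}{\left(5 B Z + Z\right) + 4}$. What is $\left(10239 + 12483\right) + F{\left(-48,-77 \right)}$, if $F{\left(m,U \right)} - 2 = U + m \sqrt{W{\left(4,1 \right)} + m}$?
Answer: $22647 - \frac{48 i \sqrt{1199}}{5} \approx 22647.0 - 332.42 i$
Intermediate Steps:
$W{\left(B,Z \right)} = \frac{1}{4 + Z + 5 B Z}$ ($W{\left(B,Z \right)} = \frac{1}{\left(5 B Z + Z\right) + 4} = \frac{1}{\left(Z + 5 B Z\right) + 4} = \frac{1}{4 + Z + 5 B Z}$)
$F{\left(m,U \right)} = 2 + U + m \sqrt{\frac{1}{25} + m}$ ($F{\left(m,U \right)} = 2 + \left(U + m \sqrt{\frac{1}{4 + 1 + 5 \cdot 4 \cdot 1} + m}\right) = 2 + \left(U + m \sqrt{\frac{1}{4 + 1 + 20} + m}\right) = 2 + \left(U + m \sqrt{\frac{1}{25} + m}\right) = 2 + U + m \sqrt{\frac{1}{25} + m}$)
$\left(10239 + 12483\right) + F{\left(-48,-77 \right)} = \left(10239 + 12483\right) + \left(2 - 77 + \frac{1}{5} \left(-48\right) \sqrt{1 + 25 \left(-48\right)}\right) = 22722 + \left(2 - 77 + \frac{1}{5} \left(-48\right) \sqrt{1 - 1200}\right) = 22722 + \left(2 - 77 + \frac{1}{5} \left(-48\right) \sqrt{-1199}\right) = 22722 + \left(2 - 77 + \frac{1}{5} \left(-48\right) i \sqrt{1199}\right) = 22722 - \left(75 + \frac{48 i \sqrt{1199}}{5}\right) = 22647 - \frac{48 i \sqrt{1199}}{5}$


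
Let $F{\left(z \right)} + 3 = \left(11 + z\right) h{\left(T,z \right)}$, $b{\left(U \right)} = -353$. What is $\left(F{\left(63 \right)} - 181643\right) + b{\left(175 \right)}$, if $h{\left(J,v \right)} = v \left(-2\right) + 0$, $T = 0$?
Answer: $-191323$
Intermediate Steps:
$h{\left(J,v \right)} = - 2 v$ ($h{\left(J,v \right)} = - 2 v + 0 = - 2 v$)
$F{\left(z \right)} = -3 - 2 z \left(11 + z\right)$ ($F{\left(z \right)} = -3 + \left(11 + z\right) \left(- 2 z\right) = -3 - 2 z \left(11 + z\right)$)
$\left(F{\left(63 \right)} - 181643\right) + b{\left(175 \right)} = \left(\left(-3 - 1386 - 2 \cdot 63^{2}\right) - 181643\right) - 353 = \left(\left(-3 - 1386 - 7938\right) - 181643\right) - 353 = \left(-9327 - 181643\right) - 353 = -190970 - 353 = -191323$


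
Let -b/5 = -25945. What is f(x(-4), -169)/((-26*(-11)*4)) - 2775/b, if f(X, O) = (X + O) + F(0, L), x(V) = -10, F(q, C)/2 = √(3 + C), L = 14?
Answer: -1055815/5936216 + √17/572 ≈ -0.17065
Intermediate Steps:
F(q, C) = 2*√(3 + C)
b = 129725 (b = -5*(-25945) = 129725)
f(X, O) = O + X + 2*√17 (f(X, O) = (X + O) + 2*√(3 + 14) = (O + X) + 2*√17 = O + X + 2*√17)
f(x(-4), -169)/((-26*(-11)*4)) - 2775/b = (-169 - 10 + 2*√17)/((-26*(-11)*4)) - 2775/129725 = (-179 + 2*√17)/((286*4)) - 2775*1/129725 = (-179 + 2*√17)/1144 - 111/5189 = (-179 + 2*√17)*(1/1144) - 111/5189 = (-179/1144 + √17/572) - 111/5189 = -1055815/5936216 + √17/572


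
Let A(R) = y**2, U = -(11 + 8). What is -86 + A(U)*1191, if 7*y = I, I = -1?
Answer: -3023/49 ≈ -61.694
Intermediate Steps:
y = -1/7 (y = (1/7)*(-1) = -1/7 ≈ -0.14286)
U = -19 (U = -1*19 = -19)
A(R) = 1/49 (A(R) = (-1/7)**2 = 1/49)
-86 + A(U)*1191 = -86 + (1/49)*1191 = -86 + 1191/49 = -3023/49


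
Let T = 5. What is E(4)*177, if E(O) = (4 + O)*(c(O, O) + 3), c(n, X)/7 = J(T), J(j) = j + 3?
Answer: 83544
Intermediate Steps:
J(j) = 3 + j
c(n, X) = 56 (c(n, X) = 7*(3 + 5) = 7*8 = 56)
E(O) = 236 + 59*O (E(O) = (4 + O)*(56 + 3) = (4 + O)*59 = 236 + 59*O)
E(4)*177 = (236 + 59*4)*177 = (236 + 236)*177 = 472*177 = 83544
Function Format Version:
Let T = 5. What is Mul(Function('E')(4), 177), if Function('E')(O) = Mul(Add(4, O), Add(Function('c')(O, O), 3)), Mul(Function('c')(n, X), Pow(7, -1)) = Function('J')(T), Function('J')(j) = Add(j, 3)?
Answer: 83544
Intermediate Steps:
Function('J')(j) = Add(3, j)
Function('c')(n, X) = 56 (Function('c')(n, X) = Mul(7, Add(3, 5)) = Mul(7, 8) = 56)
Function('E')(O) = Add(236, Mul(59, O)) (Function('E')(O) = Mul(Add(4, O), Add(56, 3)) = Mul(Add(4, O), 59) = Add(236, Mul(59, O)))
Mul(Function('E')(4), 177) = Mul(Add(236, Mul(59, 4)), 177) = Mul(Add(236, 236), 177) = Mul(472, 177) = 83544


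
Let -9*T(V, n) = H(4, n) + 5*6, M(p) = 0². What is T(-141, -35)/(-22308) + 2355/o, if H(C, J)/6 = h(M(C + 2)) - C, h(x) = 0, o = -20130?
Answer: -119368/1020591 ≈ -0.11696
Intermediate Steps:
M(p) = 0
H(C, J) = -6*C (H(C, J) = 6*(0 - C) = 6*(-C) = -6*C)
T(V, n) = -⅔ (T(V, n) = -(-6*4 + 5*6)/9 = -(-24 + 30)/9 = -⅑*6 = -⅔)
T(-141, -35)/(-22308) + 2355/o = -⅔/(-22308) + 2355/(-20130) = -⅔*(-1/22308) + 2355*(-1/20130) = 1/33462 - 157/1342 = -119368/1020591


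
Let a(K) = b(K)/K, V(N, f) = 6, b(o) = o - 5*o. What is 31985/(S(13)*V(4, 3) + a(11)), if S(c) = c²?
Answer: 6397/202 ≈ 31.668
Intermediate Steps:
b(o) = -4*o
a(K) = -4 (a(K) = (-4*K)/K = -4)
31985/(S(13)*V(4, 3) + a(11)) = 31985/(13²*6 - 4) = 31985/(169*6 - 4) = 31985/(1014 - 4) = 31985/1010 = 31985*(1/1010) = 6397/202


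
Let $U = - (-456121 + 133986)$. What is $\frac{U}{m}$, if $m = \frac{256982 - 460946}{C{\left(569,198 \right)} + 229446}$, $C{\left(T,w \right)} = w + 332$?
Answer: $- \frac{18520829690}{50991} \approx -3.6322 \cdot 10^{5}$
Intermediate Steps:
$C{\left(T,w \right)} = 332 + w$
$U = 322135$ ($U = \left(-1\right) \left(-322135\right) = 322135$)
$m = - \frac{50991}{57494}$ ($m = \frac{256982 - 460946}{\left(332 + 198\right) + 229446} = - \frac{203964}{530 + 229446} = - \frac{203964}{229976} = \left(-203964\right) \frac{1}{229976} = - \frac{50991}{57494} \approx -0.88689$)
$\frac{U}{m} = \frac{322135}{- \frac{50991}{57494}} = 322135 \left(- \frac{57494}{50991}\right) = - \frac{18520829690}{50991}$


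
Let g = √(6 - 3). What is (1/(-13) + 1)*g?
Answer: 12*√3/13 ≈ 1.5988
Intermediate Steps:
g = √3 ≈ 1.7320
(1/(-13) + 1)*g = (1/(-13) + 1)*√3 = (-1/13 + 1)*√3 = 12*√3/13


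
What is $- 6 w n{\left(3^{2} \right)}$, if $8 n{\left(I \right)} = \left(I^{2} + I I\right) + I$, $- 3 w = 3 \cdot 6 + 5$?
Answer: $\frac{3933}{4} \approx 983.25$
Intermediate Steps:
$w = - \frac{23}{3}$ ($w = - \frac{3 \cdot 6 + 5}{3} = - \frac{18 + 5}{3} = \left(- \frac{1}{3}\right) 23 = - \frac{23}{3} \approx -7.6667$)
$n{\left(I \right)} = \frac{I^{2}}{4} + \frac{I}{8}$ ($n{\left(I \right)} = \frac{\left(I^{2} + I I\right) + I}{8} = \frac{\left(I^{2} + I^{2}\right) + I}{8} = \frac{2 I^{2} + I}{8} = \frac{I + 2 I^{2}}{8} = \frac{I^{2}}{4} + \frac{I}{8}$)
$- 6 w n{\left(3^{2} \right)} = \left(-6\right) \left(- \frac{23}{3}\right) \frac{3^{2} \left(1 + 2 \cdot 3^{2}\right)}{8} = 46 \cdot \frac{1}{8} \cdot 9 \left(1 + 2 \cdot 9\right) = 46 \cdot \frac{1}{8} \cdot 9 \left(1 + 18\right) = 46 \cdot \frac{1}{8} \cdot 9 \cdot 19 = 46 \cdot \frac{171}{8} = \frac{3933}{4}$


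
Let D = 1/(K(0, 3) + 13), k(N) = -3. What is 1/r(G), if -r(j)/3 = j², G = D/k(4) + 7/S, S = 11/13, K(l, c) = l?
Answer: -61347/12517444 ≈ -0.0049009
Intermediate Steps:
S = 11/13 (S = 11*(1/13) = 11/13 ≈ 0.84615)
D = 1/13 (D = 1/(0 + 13) = 1/13 ≈ 0.076923)
G = 3538/429 (G = (1/13)/(-3) + 7/(11/13) = (1/13)*(-⅓) + 7*(13/11) = -1/39 + 91/11 = 3538/429 ≈ 8.2471)
r(j) = -3*j²
1/r(G) = 1/(-3*(3538/429)²) = 1/(-3*12517444/184041) = 1/(-12517444/61347) = -61347/12517444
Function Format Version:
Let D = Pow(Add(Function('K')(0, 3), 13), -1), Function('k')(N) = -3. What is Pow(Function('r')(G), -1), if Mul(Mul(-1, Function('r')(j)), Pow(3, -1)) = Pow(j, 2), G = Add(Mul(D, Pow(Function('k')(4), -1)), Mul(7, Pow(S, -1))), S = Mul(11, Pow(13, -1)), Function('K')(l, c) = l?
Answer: Rational(-61347, 12517444) ≈ -0.0049009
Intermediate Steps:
S = Rational(11, 13) (S = Mul(11, Rational(1, 13)) = Rational(11, 13) ≈ 0.84615)
D = Rational(1, 13) (D = Pow(Add(0, 13), -1) = Pow(13, -1) = Rational(1, 13) ≈ 0.076923)
G = Rational(3538, 429) (G = Add(Mul(Rational(1, 13), Pow(-3, -1)), Mul(7, Pow(Rational(11, 13), -1))) = Add(Mul(Rational(1, 13), Rational(-1, 3)), Mul(7, Rational(13, 11))) = Add(Rational(-1, 39), Rational(91, 11)) = Rational(3538, 429) ≈ 8.2471)
Function('r')(j) = Mul(-3, Pow(j, 2))
Pow(Function('r')(G), -1) = Pow(Mul(-3, Pow(Rational(3538, 429), 2)), -1) = Pow(Mul(-3, Rational(12517444, 184041)), -1) = Pow(Rational(-12517444, 61347), -1) = Rational(-61347, 12517444)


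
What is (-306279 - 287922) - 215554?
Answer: -809755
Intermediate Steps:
(-306279 - 287922) - 215554 = -594201 - 215554 = -809755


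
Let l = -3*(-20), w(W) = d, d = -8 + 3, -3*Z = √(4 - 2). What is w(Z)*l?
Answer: -300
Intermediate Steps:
Z = -√2/3 (Z = -√(4 - 2)/3 = -√2/3 ≈ -0.47140)
d = -5
w(W) = -5
l = 60
w(Z)*l = -5*60 = -300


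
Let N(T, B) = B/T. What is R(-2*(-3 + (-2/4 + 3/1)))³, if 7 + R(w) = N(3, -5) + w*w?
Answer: -12167/27 ≈ -450.63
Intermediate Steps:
R(w) = -26/3 + w² (R(w) = -7 + (-5/3 + w*w) = -7 + (-5*⅓ + w²) = -7 + (-5/3 + w²) = -26/3 + w²)
R(-2*(-3 + (-2/4 + 3/1)))³ = (-26/3 + (-2*(-3 + (-2/4 + 3/1)))²)³ = (-26/3 + (-2*(-3 + (-2*¼ + 3*1)))²)³ = (-26/3 + (-2*(-3 + (-½ + 3)))²)³ = (-26/3 + (-2*(-3 + 5/2))²)³ = (-26/3 + (-2*(-½))²)³ = (-26/3 + 1²)³ = (-26/3 + 1)³ = (-23/3)³ = -12167/27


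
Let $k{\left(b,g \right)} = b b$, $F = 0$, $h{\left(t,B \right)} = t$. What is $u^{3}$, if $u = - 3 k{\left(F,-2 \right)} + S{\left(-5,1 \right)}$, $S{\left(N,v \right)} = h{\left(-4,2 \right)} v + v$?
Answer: $-27$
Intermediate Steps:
$k{\left(b,g \right)} = b^{2}$
$S{\left(N,v \right)} = - 3 v$ ($S{\left(N,v \right)} = - 4 v + v = - 3 v$)
$u = -3$ ($u = - 3 \cdot 0^{2} - 3 = \left(-3\right) 0 - 3 = 0 - 3 = -3$)
$u^{3} = \left(-3\right)^{3} = -27$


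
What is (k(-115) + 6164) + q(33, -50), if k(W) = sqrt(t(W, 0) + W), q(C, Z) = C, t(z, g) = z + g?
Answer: 6197 + I*sqrt(230) ≈ 6197.0 + 15.166*I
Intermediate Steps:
t(z, g) = g + z
k(W) = sqrt(2)*sqrt(W) (k(W) = sqrt((0 + W) + W) = sqrt(W + W) = sqrt(2*W) = sqrt(2)*sqrt(W))
(k(-115) + 6164) + q(33, -50) = (sqrt(2)*sqrt(-115) + 6164) + 33 = (sqrt(2)*(I*sqrt(115)) + 6164) + 33 = (I*sqrt(230) + 6164) + 33 = (6164 + I*sqrt(230)) + 33 = 6197 + I*sqrt(230)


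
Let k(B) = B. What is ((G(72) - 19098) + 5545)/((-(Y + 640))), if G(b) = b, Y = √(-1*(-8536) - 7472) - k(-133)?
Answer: 10420813/596465 - 26962*√266/596465 ≈ 16.734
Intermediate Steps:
Y = 133 + 2*√266 (Y = √(-1*(-8536) - 7472) - 1*(-133) = √(8536 - 7472) + 133 = √1064 + 133 = 2*√266 + 133 = 133 + 2*√266 ≈ 165.62)
((G(72) - 19098) + 5545)/((-(Y + 640))) = ((72 - 19098) + 5545)/((-((133 + 2*√266) + 640))) = (-19026 + 5545)/((-(773 + 2*√266))) = -13481/(-773 - 2*√266)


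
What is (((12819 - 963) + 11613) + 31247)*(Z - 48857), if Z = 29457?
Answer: -1061490400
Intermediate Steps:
(((12819 - 963) + 11613) + 31247)*(Z - 48857) = (((12819 - 963) + 11613) + 31247)*(29457 - 48857) = ((11856 + 11613) + 31247)*(-19400) = (23469 + 31247)*(-19400) = 54716*(-19400) = -1061490400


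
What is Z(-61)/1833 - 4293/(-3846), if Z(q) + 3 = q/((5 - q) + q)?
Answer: 13017683/11749530 ≈ 1.1079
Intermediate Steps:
Z(q) = -3 + q/5 (Z(q) = -3 + q/((5 - q) + q) = -3 + q/5)
Z(-61)/1833 - 4293/(-3846) = (-3 + (⅕)*(-61))/1833 - 4293/(-3846) = (-3 - 61/5)*(1/1833) - 4293*(-1/3846) = -76/5*1/1833 + 1431/1282 = -76/9165 + 1431/1282 = 13017683/11749530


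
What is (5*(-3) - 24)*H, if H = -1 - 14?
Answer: 585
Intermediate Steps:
H = -15
(5*(-3) - 24)*H = (5*(-3) - 24)*(-15) = (-15 - 24)*(-15) = -39*(-15) = 585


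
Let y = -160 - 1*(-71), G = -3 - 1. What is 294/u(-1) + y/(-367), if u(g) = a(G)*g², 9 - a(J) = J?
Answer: 109055/4771 ≈ 22.858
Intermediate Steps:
G = -4
a(J) = 9 - J
y = -89 (y = -160 + 71 = -89)
u(g) = 13*g² (u(g) = (9 - 1*(-4))*g² = (9 + 4)*g² = 13*g²)
294/u(-1) + y/(-367) = 294/((13*(-1)²)) - 89/(-367) = 294/((13*1)) - 89*(-1/367) = 294/13 + 89/367 = 109055/4771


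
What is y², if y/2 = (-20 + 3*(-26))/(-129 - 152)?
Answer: 38416/78961 ≈ 0.48652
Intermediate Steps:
y = 196/281 (y = 2*((-20 + 3*(-26))/(-129 - 152)) = 2*((-20 - 78)/(-281)) = 2*(-98*(-1/281)) = 2*(98/281) = 196/281 ≈ 0.69751)
y² = (196/281)² = 38416/78961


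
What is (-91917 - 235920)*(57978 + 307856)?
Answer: -119933921058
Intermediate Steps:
(-91917 - 235920)*(57978 + 307856) = -327837*365834 = -119933921058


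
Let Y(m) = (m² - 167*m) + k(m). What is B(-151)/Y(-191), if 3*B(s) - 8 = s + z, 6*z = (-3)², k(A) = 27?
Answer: -283/410430 ≈ -0.00068952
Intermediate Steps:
z = 3/2 (z = (⅙)*(-3)² = (⅙)*9 = 3/2 ≈ 1.5000)
B(s) = 19/6 + s/3 (B(s) = 8/3 + (s + 3/2)/3 = 8/3 + (3/2 + s)/3 = 8/3 + (½ + s/3) = 19/6 + s/3)
Y(m) = 27 + m² - 167*m (Y(m) = (m² - 167*m) + 27 = 27 + m² - 167*m)
B(-151)/Y(-191) = (19/6 + (⅓)*(-151))/(27 + (-191)² - 167*(-191)) = (19/6 - 151/3)/(27 + 36481 + 31897) = -283/6/68405 = -283/6*1/68405 = -283/410430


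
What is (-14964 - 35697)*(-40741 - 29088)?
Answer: 3537606969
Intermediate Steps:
(-14964 - 35697)*(-40741 - 29088) = -50661*(-69829) = 3537606969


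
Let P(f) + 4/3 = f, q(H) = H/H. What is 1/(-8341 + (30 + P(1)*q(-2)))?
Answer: -3/24934 ≈ -0.00012032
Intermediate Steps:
q(H) = 1
P(f) = -4/3 + f
1/(-8341 + (30 + P(1)*q(-2))) = 1/(-8341 + (30 + (-4/3 + 1)*1)) = 1/(-8341 + (30 - 1/3*1)) = 1/(-8341 + (30 - 1/3)) = 1/(-8341 + 89/3) = 1/(-24934/3) = -3/24934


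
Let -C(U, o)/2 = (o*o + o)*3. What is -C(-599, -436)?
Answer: 1137960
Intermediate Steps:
C(U, o) = -6*o - 6*o² (C(U, o) = -2*(o*o + o)*3 = -2*(o² + o)*3 = -2*(o + o²)*3 = -2*(3*o + 3*o²) = -6*o - 6*o²)
-C(-599, -436) = -(-6)*(-436)*(1 - 436) = -(-6)*(-436)*(-435) = -1*(-1137960) = 1137960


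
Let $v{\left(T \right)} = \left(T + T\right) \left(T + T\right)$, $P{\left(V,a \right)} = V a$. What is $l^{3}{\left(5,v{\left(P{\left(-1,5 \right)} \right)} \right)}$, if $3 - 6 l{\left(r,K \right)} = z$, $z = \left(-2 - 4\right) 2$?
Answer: $\frac{125}{8} \approx 15.625$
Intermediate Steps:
$z = -12$ ($z = \left(-6\right) 2 = -12$)
$v{\left(T \right)} = 4 T^{2}$ ($v{\left(T \right)} = 2 T 2 T = 4 T^{2}$)
$l{\left(r,K \right)} = \frac{5}{2}$ ($l{\left(r,K \right)} = \frac{1}{2} - -2 = \frac{1}{2} + 2 = \frac{5}{2}$)
$l^{3}{\left(5,v{\left(P{\left(-1,5 \right)} \right)} \right)} = \left(\frac{5}{2}\right)^{3} = \frac{125}{8}$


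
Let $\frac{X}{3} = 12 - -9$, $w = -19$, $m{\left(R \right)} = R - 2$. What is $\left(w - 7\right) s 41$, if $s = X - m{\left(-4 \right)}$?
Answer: $-73554$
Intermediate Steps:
$m{\left(R \right)} = -2 + R$
$X = 63$ ($X = 3 \left(12 - -9\right) = 3 \left(12 + 9\right) = 3 \cdot 21 = 63$)
$s = 69$ ($s = 63 - \left(-2 - 4\right) = 63 - -6 = 63 + 6 = 69$)
$\left(w - 7\right) s 41 = \left(-19 - 7\right) 69 \cdot 41 = \left(-26\right) 69 \cdot 41 = \left(-1794\right) 41 = -73554$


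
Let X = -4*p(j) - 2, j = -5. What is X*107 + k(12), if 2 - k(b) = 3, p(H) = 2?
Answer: -1071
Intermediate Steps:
k(b) = -1 (k(b) = 2 - 1*3 = 2 - 3 = -1)
X = -10 (X = -4*2 - 2 = -8 - 2 = -10)
X*107 + k(12) = -10*107 - 1 = -1070 - 1 = -1071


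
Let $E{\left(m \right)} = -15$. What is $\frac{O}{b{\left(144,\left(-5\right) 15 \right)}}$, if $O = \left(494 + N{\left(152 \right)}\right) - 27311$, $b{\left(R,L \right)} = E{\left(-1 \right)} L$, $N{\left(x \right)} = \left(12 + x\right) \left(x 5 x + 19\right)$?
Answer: $\frac{6307193}{375} \approx 16819.0$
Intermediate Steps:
$N{\left(x \right)} = \left(12 + x\right) \left(19 + 5 x^{2}\right)$ ($N{\left(x \right)} = \left(12 + x\right) \left(5 x x + 19\right) = \left(12 + x\right) \left(5 x^{2} + 19\right) = \left(12 + x\right) \left(19 + 5 x^{2}\right)$)
$b{\left(R,L \right)} = - 15 L$
$O = 18921579$ ($O = \left(494 + \left(228 + 5 \cdot 152^{3} + 19 \cdot 152 + 60 \cdot 152^{2}\right)\right) - 27311 = \left(494 + \left(228 + 5 \cdot 3511808 + 2888 + 60 \cdot 23104\right)\right) - 27311 = \left(494 + \left(228 + 17559040 + 2888 + 1386240\right)\right) - 27311 = \left(494 + 18948396\right) - 27311 = 18948890 - 27311 = 18921579$)
$\frac{O}{b{\left(144,\left(-5\right) 15 \right)}} = \frac{18921579}{\left(-15\right) \left(\left(-5\right) 15\right)} = \frac{18921579}{\left(-15\right) \left(-75\right)} = \frac{18921579}{1125} = 18921579 \cdot \frac{1}{1125} = \frac{6307193}{375}$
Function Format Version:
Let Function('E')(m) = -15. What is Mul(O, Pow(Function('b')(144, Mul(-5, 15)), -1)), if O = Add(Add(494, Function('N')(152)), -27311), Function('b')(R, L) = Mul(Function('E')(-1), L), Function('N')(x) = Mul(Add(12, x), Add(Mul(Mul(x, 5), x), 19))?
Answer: Rational(6307193, 375) ≈ 16819.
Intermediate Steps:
Function('N')(x) = Mul(Add(12, x), Add(19, Mul(5, Pow(x, 2)))) (Function('N')(x) = Mul(Add(12, x), Add(Mul(Mul(5, x), x), 19)) = Mul(Add(12, x), Add(Mul(5, Pow(x, 2)), 19)) = Mul(Add(12, x), Add(19, Mul(5, Pow(x, 2)))))
Function('b')(R, L) = Mul(-15, L)
O = 18921579 (O = Add(Add(494, Add(228, Mul(5, Pow(152, 3)), Mul(19, 152), Mul(60, Pow(152, 2)))), -27311) = Add(Add(494, Add(228, Mul(5, 3511808), 2888, Mul(60, 23104))), -27311) = Add(Add(494, Add(228, 17559040, 2888, 1386240)), -27311) = Add(Add(494, 18948396), -27311) = Add(18948890, -27311) = 18921579)
Mul(O, Pow(Function('b')(144, Mul(-5, 15)), -1)) = Mul(18921579, Pow(Mul(-15, Mul(-5, 15)), -1)) = Mul(18921579, Pow(Mul(-15, -75), -1)) = Mul(18921579, Pow(1125, -1)) = Mul(18921579, Rational(1, 1125)) = Rational(6307193, 375)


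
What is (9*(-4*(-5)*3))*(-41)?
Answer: -22140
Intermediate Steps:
(9*(-4*(-5)*3))*(-41) = (9*(20*3))*(-41) = (9*60)*(-41) = 540*(-41) = -22140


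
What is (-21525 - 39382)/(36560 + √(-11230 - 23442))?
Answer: -139172495/83541767 + 60907*I*√2167/334167068 ≈ -1.6659 + 0.0084846*I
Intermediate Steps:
(-21525 - 39382)/(36560 + √(-11230 - 23442)) = -60907/(36560 + √(-34672)) = -60907/(36560 + 4*I*√2167)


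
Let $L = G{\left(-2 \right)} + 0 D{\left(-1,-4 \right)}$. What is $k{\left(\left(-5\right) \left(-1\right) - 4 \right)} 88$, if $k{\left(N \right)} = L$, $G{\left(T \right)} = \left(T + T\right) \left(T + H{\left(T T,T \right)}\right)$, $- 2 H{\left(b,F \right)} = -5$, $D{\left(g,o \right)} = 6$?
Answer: $-176$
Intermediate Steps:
$H{\left(b,F \right)} = \frac{5}{2}$ ($H{\left(b,F \right)} = \left(- \frac{1}{2}\right) \left(-5\right) = \frac{5}{2}$)
$G{\left(T \right)} = 2 T \left(\frac{5}{2} + T\right)$ ($G{\left(T \right)} = \left(T + T\right) \left(T + \frac{5}{2}\right) = 2 T \left(\frac{5}{2} + T\right)$)
$L = -2$ ($L = - 2 \left(5 + 2 \left(-2\right)\right) + 0 \cdot 6 = - 2 \left(5 - 4\right) + 0 = \left(-2\right) 1 + 0 = -2 + 0 = -2$)
$k{\left(N \right)} = -2$
$k{\left(\left(-5\right) \left(-1\right) - 4 \right)} 88 = \left(-2\right) 88 = -176$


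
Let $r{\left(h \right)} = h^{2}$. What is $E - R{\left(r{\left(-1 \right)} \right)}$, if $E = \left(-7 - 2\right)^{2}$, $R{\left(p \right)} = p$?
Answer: $80$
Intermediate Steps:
$E = 81$ ($E = \left(-9\right)^{2} = 81$)
$E - R{\left(r{\left(-1 \right)} \right)} = 81 - \left(-1\right)^{2} = 81 - 1 = 80$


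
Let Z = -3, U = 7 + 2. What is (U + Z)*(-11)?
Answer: -66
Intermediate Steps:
U = 9
(U + Z)*(-11) = (9 - 3)*(-11) = 6*(-11) = -66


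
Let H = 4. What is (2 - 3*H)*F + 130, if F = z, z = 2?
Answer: 110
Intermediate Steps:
F = 2
(2 - 3*H)*F + 130 = (2 - 3*4)*2 + 130 = (2 - 12)*2 + 130 = -10*2 + 130 = -20 + 130 = 110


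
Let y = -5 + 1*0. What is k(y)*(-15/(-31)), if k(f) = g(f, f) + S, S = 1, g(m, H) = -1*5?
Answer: -60/31 ≈ -1.9355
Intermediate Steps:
g(m, H) = -5
y = -5 (y = -5 + 0 = -5)
k(f) = -4 (k(f) = -5 + 1 = -4)
k(y)*(-15/(-31)) = -(-60)/(-31) = -(-60)*(-1)/31 = -4*15/31 = -60/31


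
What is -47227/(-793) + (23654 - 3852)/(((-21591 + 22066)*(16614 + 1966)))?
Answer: 208408795743/3499310750 ≈ 59.557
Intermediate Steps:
-47227/(-793) + (23654 - 3852)/(((-21591 + 22066)*(16614 + 1966))) = -47227*(-1/793) + 19802/((475*18580)) = 47227/793 + 19802/8825500 = 47227/793 + 19802*(1/8825500) = 47227/793 + 9901/4412750 = 208408795743/3499310750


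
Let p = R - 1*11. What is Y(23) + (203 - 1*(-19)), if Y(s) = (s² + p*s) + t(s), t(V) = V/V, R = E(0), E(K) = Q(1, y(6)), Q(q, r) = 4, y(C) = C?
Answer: 591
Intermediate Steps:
E(K) = 4
R = 4
t(V) = 1
p = -7 (p = 4 - 1*11 = 4 - 11 = -7)
Y(s) = 1 + s² - 7*s (Y(s) = (s² - 7*s) + 1 = 1 + s² - 7*s)
Y(23) + (203 - 1*(-19)) = (1 + 23² - 7*23) + (203 - 1*(-19)) = (1 + 529 - 161) + (203 + 19) = 369 + 222 = 591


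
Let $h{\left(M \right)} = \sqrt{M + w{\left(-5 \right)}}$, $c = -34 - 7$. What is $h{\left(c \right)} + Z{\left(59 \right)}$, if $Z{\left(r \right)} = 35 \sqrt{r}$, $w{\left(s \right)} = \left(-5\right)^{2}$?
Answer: $4 i + 35 \sqrt{59} \approx 268.84 + 4.0 i$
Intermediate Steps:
$c = -41$ ($c = -34 - 7 = -41$)
$w{\left(s \right)} = 25$
$h{\left(M \right)} = \sqrt{25 + M}$ ($h{\left(M \right)} = \sqrt{M + 25} = \sqrt{25 + M}$)
$h{\left(c \right)} + Z{\left(59 \right)} = \sqrt{25 - 41} + 35 \sqrt{59} = \sqrt{-16} + 35 \sqrt{59} = 4 i + 35 \sqrt{59}$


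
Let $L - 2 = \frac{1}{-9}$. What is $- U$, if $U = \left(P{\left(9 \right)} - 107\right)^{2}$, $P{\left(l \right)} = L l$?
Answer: $-8100$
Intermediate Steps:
$L = \frac{17}{9}$ ($L = 2 + \frac{1}{-9} = 2 - \frac{1}{9} = \frac{17}{9} \approx 1.8889$)
$P{\left(l \right)} = \frac{17 l}{9}$
$U = 8100$ ($U = \left(\frac{17}{9} \cdot 9 - 107\right)^{2} = \left(17 - 107\right)^{2} = \left(-90\right)^{2} = 8100$)
$- U = \left(-1\right) 8100 = -8100$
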